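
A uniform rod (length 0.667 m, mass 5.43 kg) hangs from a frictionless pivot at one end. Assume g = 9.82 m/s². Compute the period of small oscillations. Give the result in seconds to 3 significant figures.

1.34 s

For a physical pendulum T = 2π√(I/(mgd)), with d = 0.3335 m from pivot to centre of mass.
I_cm = mL²/12 = 5.43 × 0.667²/12 = 0.2013 kg·m²; I = I_cm + md² = 0.2013 + 5.43 × 0.3335² = 0.8052 kg·m².
T = 2π√(0.8052/(5.43 × 9.82 × 0.3335)) = 1.34 s.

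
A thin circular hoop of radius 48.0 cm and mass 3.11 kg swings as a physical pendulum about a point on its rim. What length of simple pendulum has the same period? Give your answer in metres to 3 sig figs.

The equivalent simple-pendulum length is L_eq = I/(md), where I is about the pivot and d = 0.4800 m.
I_cm = mR² = 0.7165 kg·m², so I = I_cm + md² = 0.7165 + 0.7165 = 1.433 kg·m².
L_eq = 1.433/(3.11 × 0.4800) = 0.960 m.

0.960 m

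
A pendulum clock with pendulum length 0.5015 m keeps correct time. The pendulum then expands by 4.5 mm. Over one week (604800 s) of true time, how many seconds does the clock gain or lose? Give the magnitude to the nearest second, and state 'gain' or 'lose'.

T ∝ √L, so T'/T = √(0.50600/0.5015) = 1.00448.
In 604800 s of true time the clock registers 604800/1.00448 = 602104.7 s, so it loses 2695 s.

lose 2695 s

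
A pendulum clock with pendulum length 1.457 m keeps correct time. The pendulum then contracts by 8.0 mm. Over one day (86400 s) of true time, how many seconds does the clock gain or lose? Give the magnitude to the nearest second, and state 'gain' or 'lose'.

gain 238 s

T ∝ √L, so T'/T = √(1.44900/1.457) = 0.997251.
In 86400 s of true time the clock registers 86400/0.997251 = 86638.2 s, so it gains 238 s.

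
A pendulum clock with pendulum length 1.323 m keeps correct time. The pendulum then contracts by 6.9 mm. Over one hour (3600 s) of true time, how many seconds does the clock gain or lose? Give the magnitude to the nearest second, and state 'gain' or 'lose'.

T ∝ √L, so T'/T = √(1.31610/1.323) = 0.997389.
In 3600 s of true time the clock registers 3600/0.997389 = 3609.4 s, so it gains 9 s.

gain 9 s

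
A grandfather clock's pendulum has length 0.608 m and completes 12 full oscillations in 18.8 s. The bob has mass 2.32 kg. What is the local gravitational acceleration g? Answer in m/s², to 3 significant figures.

9.78 m/s²

T = 18.8/12 = 1.567 s.
From T = 2π√(L/g), g = 4π²L/T² = 4π² × 0.608/1.567² = 9.78 m/s².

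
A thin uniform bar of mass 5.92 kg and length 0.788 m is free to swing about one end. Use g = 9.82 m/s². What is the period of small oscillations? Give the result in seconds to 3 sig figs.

1.45 s

For a physical pendulum T = 2π√(I/(mgd)), with d = 0.3940 m from pivot to centre of mass.
I_cm = mL²/12 = 5.92 × 0.788²/12 = 0.3063 kg·m²; I = I_cm + md² = 0.3063 + 5.92 × 0.3940² = 1.225 kg·m².
T = 2π√(1.225/(5.92 × 9.82 × 0.3940)) = 1.45 s.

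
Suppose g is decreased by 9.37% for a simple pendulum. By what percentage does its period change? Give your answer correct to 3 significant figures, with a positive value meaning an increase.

T ∝ 1/√g, so T'/T = 1/√(0.9063) = 1.050.
Percentage change in T = (1.050 − 1) × 100% = 5.04%.

5.04%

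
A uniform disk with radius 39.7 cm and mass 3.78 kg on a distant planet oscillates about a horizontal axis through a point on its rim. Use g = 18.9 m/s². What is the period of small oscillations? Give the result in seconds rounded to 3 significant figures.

I_cm = ½mr² = 0.2979 kg·m². The pivot is at distance d = 0.397 m from the centre of mass.
By the parallel-axis theorem, I = I_cm + md² = 0.2979 + 0.5958 = 0.8936 kg·m².
T = 2π√(I/(mgd)) = 2π√(0.8936/(3.78 × 18.9 × 0.397)) = 1.12 s.

1.12 s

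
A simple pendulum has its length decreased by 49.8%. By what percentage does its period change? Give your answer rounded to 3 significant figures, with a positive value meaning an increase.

T ∝ √L, so T'/T = √(0.5020) = 0.7085.
Percentage change in T = (0.7085 − 1) × 100% = -29.1%.

-29.1%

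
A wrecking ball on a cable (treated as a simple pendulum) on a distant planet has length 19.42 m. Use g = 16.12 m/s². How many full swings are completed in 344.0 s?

T = 2π√(L/g) = 2π√(19.42/16.12) = 6.8964 s.
Number of complete oscillations = ⌊344.0/6.8964⌋ = ⌊49.881⌋ = 49.

49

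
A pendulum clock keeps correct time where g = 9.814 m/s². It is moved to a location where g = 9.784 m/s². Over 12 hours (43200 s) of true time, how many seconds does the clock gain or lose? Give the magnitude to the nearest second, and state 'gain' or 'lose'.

lose 66 s

The clock's period scales as T ∝ 1/√g, so T'/T = √(9.814/9.784) = 1.00153.
In 43200 s of true time the clock registers 43200/1.00153 = 43133.9 s, so it loses 66 s.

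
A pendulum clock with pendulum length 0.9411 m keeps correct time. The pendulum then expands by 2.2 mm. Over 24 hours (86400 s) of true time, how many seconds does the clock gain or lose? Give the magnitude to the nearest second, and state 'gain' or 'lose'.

lose 101 s

T ∝ √L, so T'/T = √(0.94330/0.9411) = 1.00117.
In 86400 s of true time the clock registers 86400/1.00117 = 86299.2 s, so it loses 101 s.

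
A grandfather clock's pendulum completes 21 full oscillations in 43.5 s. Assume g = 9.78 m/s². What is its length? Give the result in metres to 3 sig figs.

1.06 m

T = 43.5/21 = 2.071 s.
From T = 2π√(L/g), L = gT²/(4π²) = 9.78 × 2.071²/(4π²) = 1.06 m.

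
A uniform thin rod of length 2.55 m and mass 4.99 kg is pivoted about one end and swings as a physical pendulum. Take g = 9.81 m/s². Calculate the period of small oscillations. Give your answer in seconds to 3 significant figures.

For a physical pendulum T = 2π√(I/(mgd)), with d = 1.275 m from pivot to centre of mass.
I_cm = mL²/12 = 4.99 × 2.55²/12 = 2.704 kg·m²; I = I_cm + md² = 2.704 + 4.99 × 1.275² = 10.82 kg·m².
T = 2π√(10.82/(4.99 × 9.81 × 1.275)) = 2.62 s.

2.62 s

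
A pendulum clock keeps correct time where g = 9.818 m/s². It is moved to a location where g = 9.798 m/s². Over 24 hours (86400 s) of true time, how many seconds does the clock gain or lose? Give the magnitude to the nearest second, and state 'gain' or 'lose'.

lose 88 s

The clock's period scales as T ∝ 1/√g, so T'/T = √(9.818/9.798) = 1.00102.
In 86400 s of true time the clock registers 86400/1.00102 = 86312.0 s, so it loses 88 s.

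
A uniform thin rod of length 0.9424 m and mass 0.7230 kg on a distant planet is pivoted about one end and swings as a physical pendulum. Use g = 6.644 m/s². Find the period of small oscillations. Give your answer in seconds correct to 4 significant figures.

For a physical pendulum T = 2π√(I/(mgd)), with d = 0.47120 m from pivot to centre of mass.
I_cm = mL²/12 = 0.7230 × 0.9424²/12 = 0.053509 kg·m²; I = I_cm + md² = 0.053509 + 0.7230 × 0.47120² = 0.21404 kg·m².
T = 2π√(0.21404/(0.7230 × 6.644 × 0.47120)) = 1.932 s.

1.932 s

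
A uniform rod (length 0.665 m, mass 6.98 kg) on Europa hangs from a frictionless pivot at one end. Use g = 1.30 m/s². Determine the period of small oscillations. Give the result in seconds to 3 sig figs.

3.67 s

For a physical pendulum T = 2π√(I/(mgd)), with d = 0.3325 m from pivot to centre of mass.
I_cm = mL²/12 = 6.98 × 0.665²/12 = 0.2572 kg·m²; I = I_cm + md² = 0.2572 + 6.98 × 0.3325² = 1.029 kg·m².
T = 2π√(1.029/(6.98 × 1.30 × 0.3325)) = 3.67 s.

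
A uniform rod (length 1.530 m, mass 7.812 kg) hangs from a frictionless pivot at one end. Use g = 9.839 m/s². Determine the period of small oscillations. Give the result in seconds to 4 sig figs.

2.023 s

For a physical pendulum T = 2π√(I/(mgd)), with d = 0.76500 m from pivot to centre of mass.
I_cm = mL²/12 = 7.812 × 1.530²/12 = 1.5239 kg·m²; I = I_cm + md² = 1.5239 + 7.812 × 0.76500² = 6.0957 kg·m².
T = 2π√(6.0957/(7.812 × 9.839 × 0.76500)) = 2.023 s.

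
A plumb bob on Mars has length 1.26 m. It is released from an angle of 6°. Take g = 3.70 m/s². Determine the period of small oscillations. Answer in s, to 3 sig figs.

T = 2π√(L/g) = 2π√(1.26/3.70) = 2π × 0.5836 = 3.67 s.

3.67 s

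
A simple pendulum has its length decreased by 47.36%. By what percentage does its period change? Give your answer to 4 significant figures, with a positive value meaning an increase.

-27.45%

T ∝ √L, so T'/T = √(0.52640) = 0.72553.
Percentage change in T = (0.72553 − 1) × 100% = -27.45%.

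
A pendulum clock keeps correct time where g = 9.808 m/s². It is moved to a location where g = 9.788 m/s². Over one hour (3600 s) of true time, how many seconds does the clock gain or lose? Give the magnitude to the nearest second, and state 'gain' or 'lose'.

lose 4 s

The clock's period scales as T ∝ 1/√g, so T'/T = √(9.808/9.788) = 1.00102.
In 3600 s of true time the clock registers 3600/1.00102 = 3596.3 s, so it loses 4 s.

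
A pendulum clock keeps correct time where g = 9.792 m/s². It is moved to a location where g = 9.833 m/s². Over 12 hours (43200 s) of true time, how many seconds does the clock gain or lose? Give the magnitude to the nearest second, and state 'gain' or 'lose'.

gain 90 s

The clock's period scales as T ∝ 1/√g, so T'/T = √(9.792/9.833) = 0.997913.
In 43200 s of true time the clock registers 43200/0.997913 = 43290.3 s, so it gains 90 s.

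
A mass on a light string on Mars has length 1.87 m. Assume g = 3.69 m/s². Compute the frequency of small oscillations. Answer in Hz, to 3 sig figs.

0.224 Hz

T = 2π√(L/g) = 2π√(1.87/3.69) = 4.473 s, so f = 1/T = 0.224 Hz.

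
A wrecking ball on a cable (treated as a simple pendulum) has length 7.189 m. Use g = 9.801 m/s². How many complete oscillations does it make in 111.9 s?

20

T = 2π√(L/g) = 2π√(7.189/9.801) = 5.3812 s.
Number of complete oscillations = ⌊111.9/5.3812⌋ = ⌊20.795⌋ = 20.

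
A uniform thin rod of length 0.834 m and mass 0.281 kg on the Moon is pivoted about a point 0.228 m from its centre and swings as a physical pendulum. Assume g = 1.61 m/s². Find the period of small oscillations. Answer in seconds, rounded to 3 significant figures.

For a physical pendulum T = 2π√(I/(mgd)), with d = 0.2280 m from pivot to centre of mass.
I_cm = mL²/12 = 0.281 × 0.834²/12 = 0.01629 kg·m²; I = I_cm + md² = 0.01629 + 0.281 × 0.2280² = 0.03090 kg·m².
T = 2π√(0.03090/(0.281 × 1.61 × 0.2280)) = 3.44 s.

3.44 s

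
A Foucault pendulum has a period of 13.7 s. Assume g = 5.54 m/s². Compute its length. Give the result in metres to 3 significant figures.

26.3 m

From T = 2π√(L/g), L = gT²/(4π²) = 5.54 × 13.70²/(4π²) = 26.3 m.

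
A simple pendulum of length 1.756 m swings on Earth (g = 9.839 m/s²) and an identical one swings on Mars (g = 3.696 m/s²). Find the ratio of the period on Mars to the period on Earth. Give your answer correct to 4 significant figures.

T ∝ 1/√g, so T₂/T₁ = √(g₁/g₂) = √(9.839/3.696) = 1.632.

1.632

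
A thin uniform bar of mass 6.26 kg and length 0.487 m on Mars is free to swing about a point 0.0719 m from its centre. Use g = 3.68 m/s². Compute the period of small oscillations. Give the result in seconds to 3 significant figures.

1.93 s

For a physical pendulum T = 2π√(I/(mgd)), with d = 0.07190 m from pivot to centre of mass.
I_cm = mL²/12 = 6.26 × 0.487²/12 = 0.1237 kg·m²; I = I_cm + md² = 0.1237 + 6.26 × 0.07190² = 0.1561 kg·m².
T = 2π√(0.1561/(6.26 × 3.68 × 0.07190)) = 1.93 s.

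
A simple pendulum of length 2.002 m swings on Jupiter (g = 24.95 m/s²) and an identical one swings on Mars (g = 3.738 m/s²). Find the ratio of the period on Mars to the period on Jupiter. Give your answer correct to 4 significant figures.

2.584

T ∝ 1/√g, so T₂/T₁ = √(g₁/g₂) = √(24.95/3.738) = 2.584.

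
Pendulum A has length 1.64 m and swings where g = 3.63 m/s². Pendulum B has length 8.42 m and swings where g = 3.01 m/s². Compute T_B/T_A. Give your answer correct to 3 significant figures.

T = 2π√(L/g), so T_B/T_A = √((L_B/g_B)/(L_A/g_A)) = √((8.42/3.01)/(1.64/3.63)) = 2.49.

2.49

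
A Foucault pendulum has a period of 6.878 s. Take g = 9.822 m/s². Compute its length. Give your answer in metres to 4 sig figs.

11.77 m

From T = 2π√(L/g), L = gT²/(4π²) = 9.822 × 6.8780²/(4π²) = 11.77 m.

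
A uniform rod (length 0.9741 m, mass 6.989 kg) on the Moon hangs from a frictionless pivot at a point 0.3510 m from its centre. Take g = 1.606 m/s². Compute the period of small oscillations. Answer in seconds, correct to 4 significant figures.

For a physical pendulum T = 2π√(I/(mgd)), with d = 0.35100 m from pivot to centre of mass.
I_cm = mL²/12 = 6.989 × 0.9741²/12 = 0.55264 kg·m²; I = I_cm + md² = 0.55264 + 6.989 × 0.35100² = 1.4137 kg·m².
T = 2π√(1.4137/(6.989 × 1.606 × 0.35100)) = 3.764 s.

3.764 s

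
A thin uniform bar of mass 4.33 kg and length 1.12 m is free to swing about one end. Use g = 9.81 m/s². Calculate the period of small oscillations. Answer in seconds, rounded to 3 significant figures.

1.73 s

For a physical pendulum T = 2π√(I/(mgd)), with d = 0.5600 m from pivot to centre of mass.
I_cm = mL²/12 = 4.33 × 1.12²/12 = 0.4526 kg·m²; I = I_cm + md² = 0.4526 + 4.33 × 0.5600² = 1.811 kg·m².
T = 2π√(1.811/(4.33 × 9.81 × 0.5600)) = 1.73 s.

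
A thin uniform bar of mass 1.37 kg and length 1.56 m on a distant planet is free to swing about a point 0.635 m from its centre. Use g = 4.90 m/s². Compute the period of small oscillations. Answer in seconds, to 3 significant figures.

2.77 s

For a physical pendulum T = 2π√(I/(mgd)), with d = 0.6350 m from pivot to centre of mass.
I_cm = mL²/12 = 1.37 × 1.56²/12 = 0.2778 kg·m²; I = I_cm + md² = 0.2778 + 1.37 × 0.6350² = 0.8303 kg·m².
T = 2π√(0.8303/(1.37 × 4.90 × 0.6350)) = 2.77 s.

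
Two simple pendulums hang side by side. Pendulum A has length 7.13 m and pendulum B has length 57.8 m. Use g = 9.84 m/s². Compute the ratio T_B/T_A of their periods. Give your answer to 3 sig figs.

T ∝ √L, so T_B/T_A = √(L_B/L_A) = √(57.8/7.13) = 2.85.

2.85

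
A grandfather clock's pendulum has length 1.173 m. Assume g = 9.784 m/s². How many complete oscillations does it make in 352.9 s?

162

T = 2π√(L/g) = 2π√(1.173/9.784) = 2.1756 s.
Number of complete oscillations = ⌊352.9/2.1756⌋ = ⌊162.21⌋ = 162.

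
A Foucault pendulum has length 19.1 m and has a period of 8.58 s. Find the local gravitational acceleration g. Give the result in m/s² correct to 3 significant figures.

10.2 m/s²

From T = 2π√(L/g), g = 4π²L/T² = 4π² × 19.1/8.580² = 10.2 m/s².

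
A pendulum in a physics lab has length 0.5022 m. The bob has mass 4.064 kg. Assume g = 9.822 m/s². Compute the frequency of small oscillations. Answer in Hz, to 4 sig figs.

T = 2π√(L/g) = 2π√(0.5022/9.822) = 1.4208 s, so f = 1/T = 0.7039 Hz.

0.7039 Hz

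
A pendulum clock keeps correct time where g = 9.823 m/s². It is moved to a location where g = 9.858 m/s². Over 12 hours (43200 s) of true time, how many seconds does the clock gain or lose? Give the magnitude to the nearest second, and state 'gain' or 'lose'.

gain 77 s

The clock's period scales as T ∝ 1/√g, so T'/T = √(9.823/9.858) = 0.998223.
In 43200 s of true time the clock registers 43200/0.998223 = 43276.9 s, so it gains 77 s.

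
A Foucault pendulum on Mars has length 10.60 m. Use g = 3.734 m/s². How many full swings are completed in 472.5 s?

T = 2π√(L/g) = 2π√(10.60/3.734) = 10.586 s.
Number of complete oscillations = ⌊472.5/10.586⌋ = ⌊44.633⌋ = 44.

44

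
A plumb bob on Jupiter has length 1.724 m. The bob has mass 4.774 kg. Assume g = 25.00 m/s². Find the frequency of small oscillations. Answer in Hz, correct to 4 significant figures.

T = 2π√(L/g) = 2π√(1.724/25.00) = 1.6500 s, so f = 1/T = 0.6061 Hz.

0.6061 Hz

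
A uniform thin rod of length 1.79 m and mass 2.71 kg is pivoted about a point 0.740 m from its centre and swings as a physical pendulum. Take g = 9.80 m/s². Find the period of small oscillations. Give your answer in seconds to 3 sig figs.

2.11 s

For a physical pendulum T = 2π√(I/(mgd)), with d = 0.7400 m from pivot to centre of mass.
I_cm = mL²/12 = 2.71 × 1.79²/12 = 0.7236 kg·m²; I = I_cm + md² = 0.7236 + 2.71 × 0.7400² = 2.208 kg·m².
T = 2π√(2.208/(2.71 × 9.80 × 0.7400)) = 2.11 s.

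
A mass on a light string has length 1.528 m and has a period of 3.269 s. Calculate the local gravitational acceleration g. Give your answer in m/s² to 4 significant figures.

5.645 m/s²

From T = 2π√(L/g), g = 4π²L/T² = 4π² × 1.528/3.2690² = 5.645 m/s².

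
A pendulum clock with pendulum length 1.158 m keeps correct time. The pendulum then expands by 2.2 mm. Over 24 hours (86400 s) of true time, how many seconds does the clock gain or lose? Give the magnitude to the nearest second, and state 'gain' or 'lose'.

T ∝ √L, so T'/T = √(1.16020/1.158) = 1.00095.
In 86400 s of true time the clock registers 86400/1.00095 = 86318.0 s, so it loses 82 s.

lose 82 s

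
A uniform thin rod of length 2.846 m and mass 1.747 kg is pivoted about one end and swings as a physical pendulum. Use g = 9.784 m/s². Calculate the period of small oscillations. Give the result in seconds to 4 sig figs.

For a physical pendulum T = 2π√(I/(mgd)), with d = 1.4230 m from pivot to centre of mass.
I_cm = mL²/12 = 1.747 × 2.846²/12 = 1.1792 kg·m²; I = I_cm + md² = 1.1792 + 1.747 × 1.4230² = 4.7167 kg·m².
T = 2π√(4.7167/(1.747 × 9.784 × 1.4230)) = 2.767 s.

2.767 s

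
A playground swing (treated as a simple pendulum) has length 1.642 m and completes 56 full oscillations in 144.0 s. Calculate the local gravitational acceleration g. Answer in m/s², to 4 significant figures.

T = 144.0/56 = 2.5714 s.
From T = 2π√(L/g), g = 4π²L/T² = 4π² × 1.642/2.5714² = 9.804 m/s².

9.804 m/s²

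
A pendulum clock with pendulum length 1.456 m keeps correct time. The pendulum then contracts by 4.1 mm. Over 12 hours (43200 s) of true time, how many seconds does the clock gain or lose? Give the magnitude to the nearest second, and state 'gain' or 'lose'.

T ∝ √L, so T'/T = √(1.45190/1.456) = 0.998591.
In 43200 s of true time the clock registers 43200/0.998591 = 43261.0 s, so it gains 61 s.

gain 61 s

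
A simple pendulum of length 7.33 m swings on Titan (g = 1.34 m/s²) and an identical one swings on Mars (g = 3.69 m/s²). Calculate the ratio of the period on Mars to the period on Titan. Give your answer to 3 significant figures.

T ∝ 1/√g, so T₂/T₁ = √(g₁/g₂) = √(1.34/3.69) = 0.603.

0.603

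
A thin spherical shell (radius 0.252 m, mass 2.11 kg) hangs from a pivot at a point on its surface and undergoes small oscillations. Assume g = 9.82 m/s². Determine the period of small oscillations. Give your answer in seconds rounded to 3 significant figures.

I_cm = (2/3)mr² = 0.08933 kg·m². The pivot is at distance d = 0.252 m from the centre of mass.
By the parallel-axis theorem, I = I_cm + md² = 0.08933 + 0.1340 = 0.2233 kg·m².
T = 2π√(I/(mgd)) = 2π√(0.2233/(2.11 × 9.82 × 0.252)) = 1.30 s.

1.30 s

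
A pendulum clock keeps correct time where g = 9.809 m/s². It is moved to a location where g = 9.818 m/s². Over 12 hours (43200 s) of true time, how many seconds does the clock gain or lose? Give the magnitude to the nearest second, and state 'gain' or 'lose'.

The clock's period scales as T ∝ 1/√g, so T'/T = √(9.809/9.818) = 0.999542.
In 43200 s of true time the clock registers 43200/0.999542 = 43219.8 s, so it gains 20 s.

gain 20 s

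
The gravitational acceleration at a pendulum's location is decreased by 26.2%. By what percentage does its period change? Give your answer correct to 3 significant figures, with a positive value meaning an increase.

T ∝ 1/√g, so T'/T = 1/√(0.7380) = 1.164.
Percentage change in T = (1.164 − 1) × 100% = 16.4%.

16.4%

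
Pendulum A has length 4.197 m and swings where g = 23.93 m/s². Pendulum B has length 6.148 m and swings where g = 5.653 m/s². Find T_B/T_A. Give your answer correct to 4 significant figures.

2.490

T = 2π√(L/g), so T_B/T_A = √((L_B/g_B)/(L_A/g_A)) = √((6.148/5.653)/(4.197/23.93)) = 2.490.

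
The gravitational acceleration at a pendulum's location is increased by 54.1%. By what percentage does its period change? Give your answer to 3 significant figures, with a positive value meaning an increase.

T ∝ 1/√g, so T'/T = 1/√(1.541) = 0.8056.
Percentage change in T = (0.8056 − 1) × 100% = -19.4%.

-19.4%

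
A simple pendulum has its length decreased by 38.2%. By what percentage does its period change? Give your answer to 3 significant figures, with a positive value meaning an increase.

-21.4%

T ∝ √L, so T'/T = √(0.6180) = 0.7861.
Percentage change in T = (0.7861 − 1) × 100% = -21.4%.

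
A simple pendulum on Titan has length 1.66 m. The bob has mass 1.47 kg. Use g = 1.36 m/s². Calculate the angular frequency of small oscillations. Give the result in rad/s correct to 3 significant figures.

ω = √(g/L) = √(1.36/1.66) = 0.905 rad/s.

0.905 rad/s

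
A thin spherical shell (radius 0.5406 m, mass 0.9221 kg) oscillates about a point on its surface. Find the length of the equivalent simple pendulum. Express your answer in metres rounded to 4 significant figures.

The equivalent simple-pendulum length is L_eq = I/(md), where I is about the pivot and d = 0.54060 m.
I_cm = (2/3)mR² = 0.17965 kg·m², so I = I_cm + md² = 0.17965 + 0.26948 = 0.44914 kg·m².
L_eq = 0.44914/(0.9221 × 0.54060) = 0.9010 m.

0.9010 m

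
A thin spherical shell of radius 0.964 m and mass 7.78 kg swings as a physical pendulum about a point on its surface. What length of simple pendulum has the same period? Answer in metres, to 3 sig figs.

1.61 m

The equivalent simple-pendulum length is L_eq = I/(md), where I is about the pivot and d = 0.9640 m.
I_cm = (2/3)mR² = 4.820 kg·m², so I = I_cm + md² = 4.820 + 7.230 = 12.05 kg·m².
L_eq = 12.05/(7.78 × 0.9640) = 1.61 m.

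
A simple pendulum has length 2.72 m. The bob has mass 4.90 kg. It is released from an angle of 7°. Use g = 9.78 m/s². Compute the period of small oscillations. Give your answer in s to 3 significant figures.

T = 2π√(L/g) = 2π√(2.72/9.78) = 2π × 0.5274 = 3.31 s.

3.31 s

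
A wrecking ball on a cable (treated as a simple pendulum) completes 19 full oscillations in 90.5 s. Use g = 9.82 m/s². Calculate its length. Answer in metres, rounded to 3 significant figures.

5.64 m

T = 90.5/19 = 4.763 s.
From T = 2π√(L/g), L = gT²/(4π²) = 9.82 × 4.763²/(4π²) = 5.64 m.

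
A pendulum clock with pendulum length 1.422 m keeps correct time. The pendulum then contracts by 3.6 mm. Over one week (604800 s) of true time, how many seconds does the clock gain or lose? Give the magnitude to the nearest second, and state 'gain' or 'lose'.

gain 767 s

T ∝ √L, so T'/T = √(1.41840/1.422) = 0.998733.
In 604800 s of true time the clock registers 604800/0.998733 = 605567.0 s, so it gains 767 s.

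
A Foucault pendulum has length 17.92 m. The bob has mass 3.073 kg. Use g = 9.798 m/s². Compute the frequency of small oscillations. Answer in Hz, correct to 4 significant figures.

0.1177 Hz

T = 2π√(L/g) = 2π√(17.92/9.798) = 8.4973 s, so f = 1/T = 0.1177 Hz.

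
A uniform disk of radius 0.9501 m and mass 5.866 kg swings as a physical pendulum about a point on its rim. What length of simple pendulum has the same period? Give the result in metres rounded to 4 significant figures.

The equivalent simple-pendulum length is L_eq = I/(md), where I is about the pivot and d = 0.95010 m.
I_cm = ½mR² = 2.6476 kg·m², so I = I_cm + md² = 2.6476 + 5.2952 = 7.9428 kg·m².
L_eq = 7.9428/(5.866 × 0.95010) = 1.425 m.

1.425 m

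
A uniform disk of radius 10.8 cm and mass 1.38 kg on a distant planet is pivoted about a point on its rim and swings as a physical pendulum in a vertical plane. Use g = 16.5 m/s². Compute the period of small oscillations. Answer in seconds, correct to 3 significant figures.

0.623 s

I_cm = ½mr² = 0.008048 kg·m². The pivot is at distance d = 0.108 m from the centre of mass.
By the parallel-axis theorem, I = I_cm + md² = 0.008048 + 0.01610 = 0.02414 kg·m².
T = 2π√(I/(mgd)) = 2π√(0.02414/(1.38 × 16.5 × 0.108)) = 0.623 s.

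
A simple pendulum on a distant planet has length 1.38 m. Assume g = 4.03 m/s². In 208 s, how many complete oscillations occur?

56

T = 2π√(L/g) = 2π√(1.38/4.03) = 3.677 s.
Number of complete oscillations = ⌊208/3.677⌋ = ⌊56.57⌋ = 56.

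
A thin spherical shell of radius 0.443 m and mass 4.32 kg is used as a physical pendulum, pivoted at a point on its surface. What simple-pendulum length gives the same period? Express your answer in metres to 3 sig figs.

The equivalent simple-pendulum length is L_eq = I/(md), where I is about the pivot and d = 0.4430 m.
I_cm = (2/3)mR² = 0.5652 kg·m², so I = I_cm + md² = 0.5652 + 0.8478 = 1.413 kg·m².
L_eq = 1.413/(4.32 × 0.4430) = 0.738 m.

0.738 m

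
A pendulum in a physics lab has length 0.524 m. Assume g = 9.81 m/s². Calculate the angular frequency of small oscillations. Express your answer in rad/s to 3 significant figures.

4.33 rad/s

ω = √(g/L) = √(9.81/0.524) = 4.33 rad/s.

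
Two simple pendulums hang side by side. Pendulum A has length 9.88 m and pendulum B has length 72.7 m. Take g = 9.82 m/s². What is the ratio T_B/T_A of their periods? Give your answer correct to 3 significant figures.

2.71

T ∝ √L, so T_B/T_A = √(L_B/L_A) = √(72.7/9.88) = 2.71.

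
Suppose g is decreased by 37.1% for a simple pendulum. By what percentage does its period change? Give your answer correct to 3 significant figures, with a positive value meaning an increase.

T ∝ 1/√g, so T'/T = 1/√(0.6290) = 1.261.
Percentage change in T = (1.261 − 1) × 100% = 26.1%.

26.1%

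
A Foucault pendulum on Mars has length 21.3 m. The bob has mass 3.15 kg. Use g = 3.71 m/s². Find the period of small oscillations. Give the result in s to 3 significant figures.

T = 2π√(L/g) = 2π√(21.3/3.71) = 2π × 2.396 = 15.1 s.

15.1 s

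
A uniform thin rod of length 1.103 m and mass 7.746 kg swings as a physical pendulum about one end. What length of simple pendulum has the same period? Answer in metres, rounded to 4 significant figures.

0.7353 m

The equivalent simple-pendulum length is L_eq = I/(md), where I is about the pivot and d = 0.55150 m.
I_cm = (1/12)mL² = 0.78532 kg·m², so I = I_cm + md² = 0.78532 + 2.3560 = 3.1413 kg·m².
L_eq = 3.1413/(7.746 × 0.55150) = 0.7353 m.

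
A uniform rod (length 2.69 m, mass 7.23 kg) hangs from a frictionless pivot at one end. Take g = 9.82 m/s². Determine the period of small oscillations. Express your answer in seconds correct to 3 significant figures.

For a physical pendulum T = 2π√(I/(mgd)), with d = 1.345 m from pivot to centre of mass.
I_cm = mL²/12 = 7.23 × 2.69²/12 = 4.360 kg·m²; I = I_cm + md² = 4.360 + 7.23 × 1.345² = 17.44 kg·m².
T = 2π√(17.44/(7.23 × 9.82 × 1.345)) = 2.69 s.

2.69 s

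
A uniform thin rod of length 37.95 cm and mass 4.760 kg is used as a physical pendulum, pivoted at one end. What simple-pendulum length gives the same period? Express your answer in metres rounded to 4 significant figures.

The equivalent simple-pendulum length is L_eq = I/(md), where I is about the pivot and d = 0.18975 m.
I_cm = (1/12)mL² = 0.057128 kg·m², so I = I_cm + md² = 0.057128 + 0.17138 = 0.22851 kg·m².
L_eq = 0.22851/(4.760 × 0.18975) = 0.2530 m.

0.2530 m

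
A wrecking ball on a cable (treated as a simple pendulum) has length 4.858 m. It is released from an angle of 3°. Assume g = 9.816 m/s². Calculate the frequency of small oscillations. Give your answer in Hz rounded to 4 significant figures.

0.2262 Hz

T = 2π√(L/g) = 2π√(4.858/9.816) = 4.4202 s, so f = 1/T = 0.2262 Hz.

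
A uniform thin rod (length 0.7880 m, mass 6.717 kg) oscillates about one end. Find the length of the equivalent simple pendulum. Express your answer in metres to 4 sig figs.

The equivalent simple-pendulum length is L_eq = I/(md), where I is about the pivot and d = 0.39400 m.
I_cm = (1/12)mL² = 0.34757 kg·m², so I = I_cm + md² = 0.34757 + 1.0427 = 1.3903 kg·m².
L_eq = 1.3903/(6.717 × 0.39400) = 0.5253 m.

0.5253 m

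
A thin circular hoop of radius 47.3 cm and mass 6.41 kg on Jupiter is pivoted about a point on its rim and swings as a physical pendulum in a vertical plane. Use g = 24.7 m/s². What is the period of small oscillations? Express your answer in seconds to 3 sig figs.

I_cm = mr² = 1.434 kg·m². The pivot is at distance d = 0.473 m from the centre of mass.
By the parallel-axis theorem, I = I_cm + md² = 1.434 + 1.434 = 2.868 kg·m².
T = 2π√(I/(mgd)) = 2π√(2.868/(6.41 × 24.7 × 0.473)) = 1.23 s.

1.23 s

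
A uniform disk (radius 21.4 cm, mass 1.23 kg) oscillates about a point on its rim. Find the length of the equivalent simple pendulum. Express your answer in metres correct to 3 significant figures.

0.321 m

The equivalent simple-pendulum length is L_eq = I/(md), where I is about the pivot and d = 0.2140 m.
I_cm = ½mR² = 0.02816 kg·m², so I = I_cm + md² = 0.02816 + 0.05633 = 0.08449 kg·m².
L_eq = 0.08449/(1.23 × 0.2140) = 0.321 m.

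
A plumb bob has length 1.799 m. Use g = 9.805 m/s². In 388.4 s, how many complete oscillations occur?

144

T = 2π√(L/g) = 2π√(1.799/9.805) = 2.6914 s.
Number of complete oscillations = ⌊388.4/2.6914⌋ = ⌊144.31⌋ = 144.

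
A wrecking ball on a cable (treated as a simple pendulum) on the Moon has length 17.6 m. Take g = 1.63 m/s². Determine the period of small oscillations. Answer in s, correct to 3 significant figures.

T = 2π√(L/g) = 2π√(17.6/1.63) = 2π × 3.286 = 20.6 s.

20.6 s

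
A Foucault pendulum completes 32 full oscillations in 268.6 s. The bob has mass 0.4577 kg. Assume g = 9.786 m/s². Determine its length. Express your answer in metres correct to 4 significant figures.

T = 268.6/32 = 8.3938 s.
From T = 2π√(L/g), L = gT²/(4π²) = 9.786 × 8.3938²/(4π²) = 17.46 m.

17.46 m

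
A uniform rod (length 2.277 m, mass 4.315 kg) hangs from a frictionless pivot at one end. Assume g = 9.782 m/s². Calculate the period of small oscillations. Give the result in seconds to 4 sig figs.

For a physical pendulum T = 2π√(I/(mgd)), with d = 1.1385 m from pivot to centre of mass.
I_cm = mL²/12 = 4.315 × 2.277²/12 = 1.8643 kg·m²; I = I_cm + md² = 1.8643 + 4.315 × 1.1385² = 7.4574 kg·m².
T = 2π√(7.4574/(4.315 × 9.782 × 1.1385)) = 2.475 s.

2.475 s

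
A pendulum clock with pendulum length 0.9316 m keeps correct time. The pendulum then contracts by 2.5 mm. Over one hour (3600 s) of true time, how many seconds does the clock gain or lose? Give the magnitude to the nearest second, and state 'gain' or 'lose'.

gain 5 s

T ∝ √L, so T'/T = √(0.92910/0.9316) = 0.998657.
In 3600 s of true time the clock registers 3600/0.998657 = 3604.8 s, so it gains 5 s.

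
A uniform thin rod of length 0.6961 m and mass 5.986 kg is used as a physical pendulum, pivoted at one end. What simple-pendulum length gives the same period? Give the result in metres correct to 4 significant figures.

The equivalent simple-pendulum length is L_eq = I/(md), where I is about the pivot and d = 0.34805 m.
I_cm = (1/12)mL² = 0.24171 kg·m², so I = I_cm + md² = 0.24171 + 0.72514 = 0.96685 kg·m².
L_eq = 0.96685/(5.986 × 0.34805) = 0.4641 m.

0.4641 m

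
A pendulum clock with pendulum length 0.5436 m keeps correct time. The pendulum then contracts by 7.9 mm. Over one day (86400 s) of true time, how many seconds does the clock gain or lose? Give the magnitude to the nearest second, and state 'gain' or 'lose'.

T ∝ √L, so T'/T = √(0.53570/0.5436) = 0.992707.
In 86400 s of true time the clock registers 86400/0.992707 = 87034.7 s, so it gains 635 s.

gain 635 s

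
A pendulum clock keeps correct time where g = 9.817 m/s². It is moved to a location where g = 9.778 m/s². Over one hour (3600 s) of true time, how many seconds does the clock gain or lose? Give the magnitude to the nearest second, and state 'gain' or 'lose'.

lose 7 s

The clock's period scales as T ∝ 1/√g, so T'/T = √(9.817/9.778) = 1.00199.
In 3600 s of true time the clock registers 3600/1.00199 = 3592.8 s, so it loses 7 s.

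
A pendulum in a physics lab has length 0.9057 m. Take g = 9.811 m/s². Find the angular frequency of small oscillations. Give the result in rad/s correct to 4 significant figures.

3.291 rad/s

ω = √(g/L) = √(9.811/0.9057) = 3.291 rad/s.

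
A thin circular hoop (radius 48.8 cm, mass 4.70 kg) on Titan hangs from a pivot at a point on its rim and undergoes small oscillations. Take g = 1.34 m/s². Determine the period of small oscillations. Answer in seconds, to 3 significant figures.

I_cm = mr² = 1.119 kg·m². The pivot is at distance d = 0.488 m from the centre of mass.
By the parallel-axis theorem, I = I_cm + md² = 1.119 + 1.119 = 2.239 kg·m².
T = 2π√(I/(mgd)) = 2π√(2.239/(4.70 × 1.34 × 0.488)) = 5.36 s.

5.36 s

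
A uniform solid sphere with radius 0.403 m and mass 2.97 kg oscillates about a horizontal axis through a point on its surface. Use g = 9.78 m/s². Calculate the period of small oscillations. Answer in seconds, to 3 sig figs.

1.51 s

I_cm = (2/5)mr² = 0.1929 kg·m². The pivot is at distance d = 0.403 m from the centre of mass.
By the parallel-axis theorem, I = I_cm + md² = 0.1929 + 0.4824 = 0.6753 kg·m².
T = 2π√(I/(mgd)) = 2π√(0.6753/(2.97 × 9.78 × 0.403)) = 1.51 s.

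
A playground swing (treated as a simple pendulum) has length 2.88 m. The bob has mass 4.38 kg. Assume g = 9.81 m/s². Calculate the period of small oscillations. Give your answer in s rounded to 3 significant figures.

3.40 s

T = 2π√(L/g) = 2π√(2.88/9.81) = 2π × 0.5418 = 3.40 s.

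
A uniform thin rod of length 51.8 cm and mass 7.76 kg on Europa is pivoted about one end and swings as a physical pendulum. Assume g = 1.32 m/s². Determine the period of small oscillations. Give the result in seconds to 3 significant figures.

For a physical pendulum T = 2π√(I/(mgd)), with d = 0.2590 m from pivot to centre of mass.
I_cm = mL²/12 = 7.76 × 0.518²/12 = 0.1735 kg·m²; I = I_cm + md² = 0.1735 + 7.76 × 0.2590² = 0.6941 kg·m².
T = 2π√(0.6941/(7.76 × 1.32 × 0.2590)) = 3.21 s.

3.21 s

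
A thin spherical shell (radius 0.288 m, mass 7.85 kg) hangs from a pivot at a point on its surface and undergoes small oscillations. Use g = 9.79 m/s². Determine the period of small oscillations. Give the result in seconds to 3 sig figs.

1.39 s

I_cm = (2/3)mr² = 0.4341 kg·m². The pivot is at distance d = 0.288 m from the centre of mass.
By the parallel-axis theorem, I = I_cm + md² = 0.4341 + 0.6511 = 1.085 kg·m².
T = 2π√(I/(mgd)) = 2π√(1.085/(7.85 × 9.79 × 0.288)) = 1.39 s.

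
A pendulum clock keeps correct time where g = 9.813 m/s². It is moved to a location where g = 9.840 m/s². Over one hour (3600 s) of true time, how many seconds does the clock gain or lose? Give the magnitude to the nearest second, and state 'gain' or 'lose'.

gain 5 s

The clock's period scales as T ∝ 1/√g, so T'/T = √(9.813/9.840) = 0.998627.
In 3600 s of true time the clock registers 3600/0.998627 = 3604.9 s, so it gains 5 s.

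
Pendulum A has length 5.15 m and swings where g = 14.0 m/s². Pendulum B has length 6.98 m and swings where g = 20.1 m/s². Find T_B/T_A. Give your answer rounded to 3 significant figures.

0.972

T = 2π√(L/g), so T_B/T_A = √((L_B/g_B)/(L_A/g_A)) = √((6.98/20.1)/(5.15/14.0)) = 0.972.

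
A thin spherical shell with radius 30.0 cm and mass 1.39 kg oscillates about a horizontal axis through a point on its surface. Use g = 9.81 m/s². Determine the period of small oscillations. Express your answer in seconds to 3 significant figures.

I_cm = (2/3)mr² = 0.08340 kg·m². The pivot is at distance d = 0.300 m from the centre of mass.
By the parallel-axis theorem, I = I_cm + md² = 0.08340 + 0.1251 = 0.2085 kg·m².
T = 2π√(I/(mgd)) = 2π√(0.2085/(1.39 × 9.81 × 0.300)) = 1.42 s.

1.42 s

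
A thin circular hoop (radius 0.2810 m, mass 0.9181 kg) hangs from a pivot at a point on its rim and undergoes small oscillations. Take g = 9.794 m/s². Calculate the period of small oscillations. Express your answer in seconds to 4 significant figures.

I_cm = mr² = 0.072494 kg·m². The pivot is at distance d = 0.2810 m from the centre of mass.
By the parallel-axis theorem, I = I_cm + md² = 0.072494 + 0.072494 = 0.14499 kg·m².
T = 2π√(I/(mgd)) = 2π√(0.14499/(0.9181 × 9.794 × 0.2810)) = 1.505 s.

1.505 s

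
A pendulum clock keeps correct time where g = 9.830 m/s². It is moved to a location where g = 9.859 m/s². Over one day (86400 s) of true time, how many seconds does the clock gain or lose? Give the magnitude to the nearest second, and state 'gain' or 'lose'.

gain 127 s

The clock's period scales as T ∝ 1/√g, so T'/T = √(9.830/9.859) = 0.998528.
In 86400 s of true time the clock registers 86400/0.998528 = 86527.4 s, so it gains 127 s.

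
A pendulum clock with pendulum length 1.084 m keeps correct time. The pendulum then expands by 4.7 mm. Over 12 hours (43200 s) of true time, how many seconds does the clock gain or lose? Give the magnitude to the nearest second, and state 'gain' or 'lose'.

T ∝ √L, so T'/T = √(1.08870/1.084) = 1.00217.
In 43200 s of true time the clock registers 43200/1.00217 = 43106.7 s, so it loses 93 s.

lose 93 s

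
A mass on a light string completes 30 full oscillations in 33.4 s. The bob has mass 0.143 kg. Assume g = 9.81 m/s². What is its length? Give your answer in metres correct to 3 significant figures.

T = 33.4/30 = 1.113 s.
From T = 2π√(L/g), L = gT²/(4π²) = 9.81 × 1.113²/(4π²) = 0.308 m.

0.308 m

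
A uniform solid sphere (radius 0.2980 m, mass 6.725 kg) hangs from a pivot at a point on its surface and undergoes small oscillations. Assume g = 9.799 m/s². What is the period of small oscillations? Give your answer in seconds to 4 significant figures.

1.296 s

I_cm = (2/5)mr² = 0.23888 kg·m². The pivot is at distance d = 0.2980 m from the centre of mass.
By the parallel-axis theorem, I = I_cm + md² = 0.23888 + 0.59721 = 0.83609 kg·m².
T = 2π√(I/(mgd)) = 2π√(0.83609/(6.725 × 9.799 × 0.2980)) = 1.296 s.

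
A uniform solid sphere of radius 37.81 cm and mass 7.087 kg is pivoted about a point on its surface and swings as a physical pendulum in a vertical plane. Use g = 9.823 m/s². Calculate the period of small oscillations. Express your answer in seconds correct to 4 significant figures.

I_cm = (2/5)mr² = 0.40526 kg·m². The pivot is at distance d = 0.3781 m from the centre of mass.
By the parallel-axis theorem, I = I_cm + md² = 0.40526 + 1.0132 = 1.4184 kg·m².
T = 2π√(I/(mgd)) = 2π√(1.4184/(7.087 × 9.823 × 0.3781)) = 1.459 s.

1.459 s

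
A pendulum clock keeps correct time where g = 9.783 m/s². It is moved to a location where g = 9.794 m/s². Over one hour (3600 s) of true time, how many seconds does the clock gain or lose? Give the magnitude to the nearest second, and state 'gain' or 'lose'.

The clock's period scales as T ∝ 1/√g, so T'/T = √(9.783/9.794) = 0.999438.
In 3600 s of true time the clock registers 3600/0.999438 = 3602.0 s, so it gains 2 s.

gain 2 s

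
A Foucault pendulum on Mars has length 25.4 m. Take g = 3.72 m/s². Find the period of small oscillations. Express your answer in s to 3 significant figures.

16.4 s

T = 2π√(L/g) = 2π√(25.4/3.72) = 2π × 2.613 = 16.4 s.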